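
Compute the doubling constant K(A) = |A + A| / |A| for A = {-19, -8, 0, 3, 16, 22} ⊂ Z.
K = |A + A| / |A| = 19/6

Enumerate A + A = {a + b : a, b ∈ A}. With |A| = 6, there are |A|^2 = 36 ordered sum pairs; collecting distinct values, A + A = {-38, -27, -19, -16, -8, -5, -3, 0, 3, 6, 8, 14, 16, 19, 22, 25, 32, 38, 44}, so |A + A| = 19. Thus K = 19/6. For comparison, the minimum possible |A + A| over all 6-element sets is 2·6 − 1 = 11 (so min K = 11/6), attained only by arithmetic progressions.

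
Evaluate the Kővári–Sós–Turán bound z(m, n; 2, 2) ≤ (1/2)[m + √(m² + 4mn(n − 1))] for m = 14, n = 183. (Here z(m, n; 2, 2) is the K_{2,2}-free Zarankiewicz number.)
z(14, 183; 2, 2) ≤ (1/2)[14 + √(14² + 4·14·183·182)] = (1/2)[14 + √1865332] = 689.8858

Kővári–Sós–Turán: let r_1, ..., r_14 be the row sums and z = Σ r_i the total number of 1s. Each pair of columns can share at most one row with both entries 1 (else a 2×2 all-ones block appears), so Σ_i C(r_i, 2) ≤ C(183, 2) = 16653. By convexity Σ_i C(r_i, 2) ≥ 14·C(z/14, 2) = z(z − 14)/(2·14), giving z² − 14z − 14·183·182 ≤ 0 and hence z ≤ (1/2)[14 + √(196 + 4·466284)] = (1/2)[14 + √1865332] ≈ (1/2)(14 + 1365.7716) = 689.8858.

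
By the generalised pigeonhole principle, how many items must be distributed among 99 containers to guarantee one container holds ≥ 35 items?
n = (35 − 1)·99 + 1 = 3367

By the generalised pigeonhole principle, to guarantee some box contains ≥ r objects we need more than (r − 1) · k objects total. Threshold: n = (r − 1) · k + 1. With r = 35 and k = 99: n = 34 · 99 + 1 = 3366 + 1 = 3367. For n = 3366 = 34 · 99, we can put exactly 34 objects in every box, avoiding 35 in any single one — so 3367 is tight.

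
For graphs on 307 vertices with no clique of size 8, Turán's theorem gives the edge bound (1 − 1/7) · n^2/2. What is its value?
Turán density bound = (6/7) · 307^2/2 = 282747/7 ≈ 40392.4286

Turán's theorem: ex(n, K_{r+1}) is achieved by the complete r-partite Turán graph T(n, r) with parts as balanced as possible, and is at most (1 − 1/r) · n^2/2. For r = 7, n = 307: the density bound is (6/7) · 94249/2 = 282747/7 ≈ 40392.4286. The integer-valued extremum is e(T(307, 7)) = 40392, which is strictly less than the density bound 282747/7 since 7 ∤ 307 (the parts of T(307, 7) cannot all be equal).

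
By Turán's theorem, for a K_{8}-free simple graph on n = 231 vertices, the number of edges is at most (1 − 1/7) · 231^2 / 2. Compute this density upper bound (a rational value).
Turán density bound = (6/7) · 231^2/2 = 22869

Turán's theorem: ex(n, K_{r+1}) is achieved by the complete r-partite Turán graph T(n, r) with parts as balanced as possible, and is at most (1 − 1/r) · n^2/2. For r = 7, n = 231: the density bound is (6/7) · 53361/2 = 22869. Since 7 ∣ 231, the Turán graph T(231, 7) has parts of equal size 33, and its edge count e(T(231, 7)) = 22869 attains the density bound exactly.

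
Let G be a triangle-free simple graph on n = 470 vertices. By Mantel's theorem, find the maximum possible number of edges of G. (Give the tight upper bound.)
ex(470, K_3) = ⌊470^2/4⌋ = 55225

Mantel (1907): a triangle-free graph on n vertices has at most ⌊n^2/4⌋ edges, with equality for the complete bipartite graph K_{⌊n/2⌋, ⌈n/2⌉}. For n = 470: ⌊470^2/4⌋ = ⌊220900/4⌋ = 55225. The extremal graph is K_{235, 235}, which has 235·235 = 55225 edges.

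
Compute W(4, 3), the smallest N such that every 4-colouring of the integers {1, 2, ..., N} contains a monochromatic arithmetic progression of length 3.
W(4, 3) = 76

This is a classical value, W(4, 3) = 76, established by combining an explicit 4-colouring of {1, ..., 75} with no monochromatic 3-AP (giving the lower bound W(4, 3) > 75) and a finite case analysis / exhaustive computer search showing every 4-colouring of {1, ..., 76} has such an AP.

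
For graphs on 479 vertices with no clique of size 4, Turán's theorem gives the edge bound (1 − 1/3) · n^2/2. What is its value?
Turán density bound = (2/3) · 479^2/2 = 229441/3 ≈ 76480.3333

Turán's theorem: ex(n, K_{r+1}) is achieved by the complete r-partite Turán graph T(n, r) with parts as balanced as possible, and is at most (1 − 1/r) · n^2/2. For r = 3, n = 479: the density bound is (2/3) · 229441/2 = 229441/3 ≈ 76480.3333. The integer-valued extremum is e(T(479, 3)) = 76480, which is strictly less than the density bound 229441/3 since 3 ∤ 479 (the parts of T(479, 3) cannot all be equal).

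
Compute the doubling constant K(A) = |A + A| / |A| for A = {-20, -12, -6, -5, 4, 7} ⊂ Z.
K = |A + A| / |A| = 21/6 = 7/2

Enumerate A + A = {a + b : a, b ∈ A}. With |A| = 6, there are |A|^2 = 36 ordered sum pairs; collecting distinct values, A + A = {-40, -32, -26, -25, -24, -18, -17, -16, -13, -12, -11, -10, -8, -5, -2, -1, 1, 2, 8, 11, 14}, so |A + A| = 21. Thus K = 21/6 = 7/2. For comparison, the minimum possible |A + A| over all 6-element sets is 2·6 − 1 = 11 (so min K = 11/6), attained only by arithmetic progressions.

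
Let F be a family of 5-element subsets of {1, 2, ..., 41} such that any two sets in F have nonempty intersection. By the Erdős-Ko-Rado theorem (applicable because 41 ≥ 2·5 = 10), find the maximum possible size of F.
max |F| = C(40, 4) = 91390

Erdős-Ko-Rado (1961): when n ≥ 2k, max |F| = C(n−1, k−1). The bound is attained by the star {A : i ∈ A} for any fixed i ∈ [n]. Here C(41−1, 5−1) = C(40, 4) = 91390.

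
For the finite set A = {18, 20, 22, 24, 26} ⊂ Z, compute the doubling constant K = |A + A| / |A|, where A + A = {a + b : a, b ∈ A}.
K = |A + A| / |A| = 9/5

Enumerate A + A = {a + b : a, b ∈ A}. With |A| = 5, there are |A|^2 = 25 ordered sum pairs; collecting distinct values, A + A = {36, 38, 40, 42, 44, 46, 48, 50, 52}, so |A + A| = 9. Thus K = 9/5. Here |A + A| = 2|A| − 1 = 9, the minimum possible — so K = 9/5 is minimal, which holds iff A is an arithmetic progression.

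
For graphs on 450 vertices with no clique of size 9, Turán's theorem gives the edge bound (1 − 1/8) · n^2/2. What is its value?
Turán density bound = (7/8) · 450^2/2 = 354375/4 ≈ 88593.75

Turán's theorem: ex(n, K_{r+1}) is achieved by the complete r-partite Turán graph T(n, r) with parts as balanced as possible, and is at most (1 − 1/r) · n^2/2. For r = 8, n = 450: the density bound is (7/8) · 202500/2 = 354375/4 ≈ 88593.75. The integer-valued extremum is e(T(450, 8)) = 88593, which is strictly less than the density bound 354375/4 since 8 ∤ 450 (the parts of T(450, 8) cannot all be equal).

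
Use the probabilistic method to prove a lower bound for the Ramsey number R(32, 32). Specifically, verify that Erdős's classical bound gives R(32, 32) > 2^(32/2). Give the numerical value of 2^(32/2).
2^(32/2) = 65536; so R(32, 32) > 65536

Colour each edge of K_n uniformly at random with red/blue. The expected number of monochromatic K_32 is C(n, 32) · 2 · 2^(−C(32,2)). If C(n, 32) · 2^(1 − C(32,2)) < 1, then with positive probability no monochromatic K_32 exists, so R(32, 32) > n. The standard estimate C(n, 32) ≤ n^32/32! shows this inequality holds whenever n ≤ 2^(32/2) (since 32! · 2^(C(32,2) − 1) > 2^(32^2/2) ≥ n^32). Hence R(32, 32) > 2^(32/2) = 65536.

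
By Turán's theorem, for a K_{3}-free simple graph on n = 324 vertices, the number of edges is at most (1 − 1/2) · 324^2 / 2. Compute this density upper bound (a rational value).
Turán density bound = (1/2) · 324^2/2 = 26244

Turán's theorem: ex(n, K_{r+1}) is achieved by the complete r-partite Turán graph T(n, r) with parts as balanced as possible, and is at most (1 − 1/r) · n^2/2. For r = 2, n = 324: the density bound is (1/2) · 104976/2 = 26244. Since 2 ∣ 324, the Turán graph T(324, 2) has parts of equal size 162, and its edge count e(T(324, 2)) = 26244 attains the density bound exactly.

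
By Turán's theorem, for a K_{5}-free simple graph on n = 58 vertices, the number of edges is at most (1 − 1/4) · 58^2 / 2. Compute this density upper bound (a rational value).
Turán density bound = (3/4) · 58^2/2 = 2523/2 ≈ 1261.5

Turán's theorem: ex(n, K_{r+1}) is achieved by the complete r-partite Turán graph T(n, r) with parts as balanced as possible, and is at most (1 − 1/r) · n^2/2. For r = 4, n = 58: the density bound is (3/4) · 3364/2 = 2523/2 ≈ 1261.5. The integer-valued extremum is e(T(58, 4)) = 1261, which is strictly less than the density bound 2523/2 since 4 ∤ 58 (the parts of T(58, 4) cannot all be equal).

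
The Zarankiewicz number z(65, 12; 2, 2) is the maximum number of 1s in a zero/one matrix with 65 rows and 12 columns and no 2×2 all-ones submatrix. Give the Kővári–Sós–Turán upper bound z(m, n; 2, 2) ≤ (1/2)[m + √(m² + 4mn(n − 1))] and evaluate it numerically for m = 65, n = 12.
z(65, 12; 2, 2) ≤ (1/2)[65 + √(65² + 4·65·12·11)] = (1/2)[65 + √38545] = 130.6644

Kővári–Sós–Turán: let r_1, ..., r_65 be the row sums and z = Σ r_i the total number of 1s. Each pair of columns can share at most one row with both entries 1 (else a 2×2 all-ones block appears), so Σ_i C(r_i, 2) ≤ C(12, 2) = 66. By convexity Σ_i C(r_i, 2) ≥ 65·C(z/65, 2) = z(z − 65)/(2·65), giving z² − 65z − 65·12·11 ≤ 0 and hence z ≤ (1/2)[65 + √(4225 + 4·8580)] = (1/2)[65 + √38545] ≈ (1/2)(65 + 196.3288) = 130.6644.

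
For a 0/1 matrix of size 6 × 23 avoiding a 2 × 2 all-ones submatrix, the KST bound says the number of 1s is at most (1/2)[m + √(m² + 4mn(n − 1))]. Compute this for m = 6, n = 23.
z(6, 23; 2, 2) ≤ (1/2)[6 + √(6² + 4·6·23·22)] = (1/2)[6 + √12180] = 58.1815

Kővári–Sós–Turán: let r_1, ..., r_6 be the row sums and z = Σ r_i the total number of 1s. Each pair of columns can share at most one row with both entries 1 (else a 2×2 all-ones block appears), so Σ_i C(r_i, 2) ≤ C(23, 2) = 253. By convexity Σ_i C(r_i, 2) ≥ 6·C(z/6, 2) = z(z − 6)/(2·6), giving z² − 6z − 6·23·22 ≤ 0 and hence z ≤ (1/2)[6 + √(36 + 4·3036)] = (1/2)[6 + √12180] ≈ (1/2)(6 + 110.363) = 58.1815.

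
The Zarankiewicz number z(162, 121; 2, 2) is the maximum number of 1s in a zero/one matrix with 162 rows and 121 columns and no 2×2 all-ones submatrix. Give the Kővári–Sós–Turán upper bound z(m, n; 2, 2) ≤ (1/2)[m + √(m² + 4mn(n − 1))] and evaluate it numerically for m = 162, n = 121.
z(162, 121; 2, 2) ≤ (1/2)[162 + √(162² + 4·162·121·120)] = (1/2)[162 + √9435204] = 1616.8389

Kővári–Sós–Turán: let r_1, ..., r_162 be the row sums and z = Σ r_i the total number of 1s. Each pair of columns can share at most one row with both entries 1 (else a 2×2 all-ones block appears), so Σ_i C(r_i, 2) ≤ C(121, 2) = 7260. By convexity Σ_i C(r_i, 2) ≥ 162·C(z/162, 2) = z(z − 162)/(2·162), giving z² − 162z − 162·121·120 ≤ 0 and hence z ≤ (1/2)[162 + √(26244 + 4·2352240)] = (1/2)[162 + √9435204] ≈ (1/2)(162 + 3071.6777) = 1616.8389.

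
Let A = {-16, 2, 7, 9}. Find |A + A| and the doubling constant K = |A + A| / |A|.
K = |A + A| / |A| = 10/4 = 5/2

Enumerate A + A = {a + b : a, b ∈ A}. With |A| = 4, there are |A|^2 = 16 ordered sum pairs; collecting distinct values, A + A = {-32, -14, -9, -7, 4, 9, 11, 14, 16, 18}, so |A + A| = 10. Thus K = 10/4 = 5/2. For comparison, the minimum possible |A + A| over all 4-element sets is 2·4 − 1 = 7 (so min K = 7/4), attained only by arithmetic progressions.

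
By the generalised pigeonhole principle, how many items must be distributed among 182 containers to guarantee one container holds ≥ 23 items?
n = (23 − 1)·182 + 1 = 4005

By the generalised pigeonhole principle, to guarantee some box contains ≥ r objects we need more than (r − 1) · k objects total. Threshold: n = (r − 1) · k + 1. With r = 23 and k = 182: n = 22 · 182 + 1 = 4004 + 1 = 4005. For n = 4004 = 22 · 182, we can put exactly 22 objects in every box, avoiding 23 in any single one — so 4005 is tight.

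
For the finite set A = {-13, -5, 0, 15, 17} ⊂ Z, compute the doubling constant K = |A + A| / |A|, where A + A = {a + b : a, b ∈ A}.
K = |A + A| / |A| = 15/5 = 3

Enumerate A + A = {a + b : a, b ∈ A}. With |A| = 5, there are |A|^2 = 25 ordered sum pairs; collecting distinct values, A + A = {-26, -18, -13, -10, -5, 0, 2, 4, 10, 12, 15, 17, 30, 32, 34}, so |A + A| = 15. Thus K = 15/5 = 3. For comparison, the minimum possible |A + A| over all 5-element sets is 2·5 − 1 = 9 (so min K = 9/5), attained only by arithmetic progressions.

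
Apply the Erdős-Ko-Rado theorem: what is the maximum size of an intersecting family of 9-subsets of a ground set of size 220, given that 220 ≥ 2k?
max |F| = C(219, 8) = 115308485402067

Erdős-Ko-Rado (1961): when n ≥ 2k, max |F| = C(n−1, k−1). The bound is attained by the star {A : i ∈ A} for any fixed i ∈ [n]. Here C(220−1, 9−1) = C(219, 8) = 115308485402067.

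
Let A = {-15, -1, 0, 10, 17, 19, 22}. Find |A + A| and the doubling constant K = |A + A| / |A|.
K = |A + A| / |A| = 28/7 = 4

Enumerate A + A = {a + b : a, b ∈ A}. With |A| = 7, there are |A|^2 = 49 ordered sum pairs; collecting distinct values, A + A = {-30, -16, -15, -5, -2, -1, 0, 2, 4, 7, 9, 10, 16, 17, 18, 19, 20, 21, 22, 27, 29, 32, 34, 36, 38, 39, 41, 44}, so |A + A| = 28. Thus K = 28/7 = 4. For comparison, the minimum possible |A + A| over all 7-element sets is 2·7 − 1 = 13 (so min K = 13/7), attained only by arithmetic progressions.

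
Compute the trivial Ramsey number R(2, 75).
R(2, 75) = 75

R(2, k) = k for all k ≥ 2: in a 2-colouring of K_k, either some edge is red (a red K_2) or all edges are blue (a blue K_k). And K_{74} coloured all-blue has no blue K_75, so R(2, 75) > 74. Hence R(2, 75) = 75.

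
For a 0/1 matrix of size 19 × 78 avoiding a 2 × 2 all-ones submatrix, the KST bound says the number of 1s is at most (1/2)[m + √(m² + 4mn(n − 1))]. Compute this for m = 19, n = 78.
z(19, 78; 2, 2) ≤ (1/2)[19 + √(19² + 4·19·78·77)] = (1/2)[19 + √456817] = 347.4412

Kővári–Sós–Turán: let r_1, ..., r_19 be the row sums and z = Σ r_i the total number of 1s. Each pair of columns can share at most one row with both entries 1 (else a 2×2 all-ones block appears), so Σ_i C(r_i, 2) ≤ C(78, 2) = 3003. By convexity Σ_i C(r_i, 2) ≥ 19·C(z/19, 2) = z(z − 19)/(2·19), giving z² − 19z − 19·78·77 ≤ 0 and hence z ≤ (1/2)[19 + √(361 + 4·114114)] = (1/2)[19 + √456817] ≈ (1/2)(19 + 675.8824) = 347.4412.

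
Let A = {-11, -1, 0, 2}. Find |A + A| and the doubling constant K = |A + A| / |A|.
K = |A + A| / |A| = 10/4 = 5/2

Enumerate A + A = {a + b : a, b ∈ A}. With |A| = 4, there are |A|^2 = 16 ordered sum pairs; collecting distinct values, A + A = {-22, -12, -11, -9, -2, -1, 0, 1, 2, 4}, so |A + A| = 10. Thus K = 10/4 = 5/2. For comparison, the minimum possible |A + A| over all 4-element sets is 2·4 − 1 = 7 (so min K = 7/4), attained only by arithmetic progressions.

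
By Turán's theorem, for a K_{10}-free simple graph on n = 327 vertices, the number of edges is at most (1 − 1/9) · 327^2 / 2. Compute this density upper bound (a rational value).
Turán density bound = (8/9) · 327^2/2 = 47524

Turán's theorem: ex(n, K_{r+1}) is achieved by the complete r-partite Turán graph T(n, r) with parts as balanced as possible, and is at most (1 − 1/r) · n^2/2. For r = 9, n = 327: the density bound is (8/9) · 106929/2 = 47524. The integer-valued extremum is e(T(327, 9)) = 47523, which is strictly less than the density bound 47524 since 9 ∤ 327 (the parts of T(327, 9) cannot all be equal).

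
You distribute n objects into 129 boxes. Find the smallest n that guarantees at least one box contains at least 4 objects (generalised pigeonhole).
n = (4 − 1)·129 + 1 = 388

By the generalised pigeonhole principle, to guarantee some box contains ≥ r objects we need more than (r − 1) · k objects total. Threshold: n = (r − 1) · k + 1. With r = 4 and k = 129: n = 3 · 129 + 1 = 387 + 1 = 388. For n = 387 = 3 · 129, we can put exactly 3 objects in every box, avoiding 4 in any single one — so 388 is tight.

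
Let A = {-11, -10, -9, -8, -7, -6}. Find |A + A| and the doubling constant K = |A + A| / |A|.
K = |A + A| / |A| = 11/6

Enumerate A + A = {a + b : a, b ∈ A}. With |A| = 6, there are |A|^2 = 36 ordered sum pairs; collecting distinct values, A + A = {-22, -21, -20, -19, -18, -17, -16, -15, -14, -13, -12}, so |A + A| = 11. Thus K = 11/6. Here |A + A| = 2|A| − 1 = 11, the minimum possible — so K = 11/6 is minimal, which holds iff A is an arithmetic progression.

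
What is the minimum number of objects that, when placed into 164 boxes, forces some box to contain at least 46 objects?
n = (46 − 1)·164 + 1 = 7381

By the generalised pigeonhole principle, to guarantee some box contains ≥ r objects we need more than (r − 1) · k objects total. Threshold: n = (r − 1) · k + 1. With r = 46 and k = 164: n = 45 · 164 + 1 = 7380 + 1 = 7381. For n = 7380 = 45 · 164, we can put exactly 45 objects in every box, avoiding 46 in any single one — so 7381 is tight.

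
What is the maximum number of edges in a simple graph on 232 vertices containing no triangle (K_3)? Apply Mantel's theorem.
ex(232, K_3) = ⌊232^2/4⌋ = 13456

Mantel (1907): a triangle-free graph on n vertices has at most ⌊n^2/4⌋ edges, with equality for the complete bipartite graph K_{⌊n/2⌋, ⌈n/2⌉}. For n = 232: ⌊232^2/4⌋ = ⌊53824/4⌋ = 13456. The extremal graph is K_{116, 116}, which has 116·116 = 13456 edges.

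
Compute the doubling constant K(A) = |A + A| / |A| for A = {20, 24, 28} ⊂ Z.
K = |A + A| / |A| = 5/3

Enumerate A + A = {a + b : a, b ∈ A}. With |A| = 3, there are |A|^2 = 9 ordered sum pairs; collecting distinct values, A + A = {40, 44, 48, 52, 56}, so |A + A| = 5. Thus K = 5/3. Here |A + A| = 2|A| − 1 = 5, the minimum possible — so K = 5/3 is minimal, which holds iff A is an arithmetic progression.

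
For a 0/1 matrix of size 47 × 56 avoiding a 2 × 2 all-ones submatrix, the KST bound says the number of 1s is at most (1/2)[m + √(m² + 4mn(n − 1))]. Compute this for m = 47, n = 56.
z(47, 56; 2, 2) ≤ (1/2)[47 + √(47² + 4·47·56·55)] = (1/2)[47 + √581249] = 404.6984

Kővári–Sós–Turán: let r_1, ..., r_47 be the row sums and z = Σ r_i the total number of 1s. Each pair of columns can share at most one row with both entries 1 (else a 2×2 all-ones block appears), so Σ_i C(r_i, 2) ≤ C(56, 2) = 1540. By convexity Σ_i C(r_i, 2) ≥ 47·C(z/47, 2) = z(z − 47)/(2·47), giving z² − 47z − 47·56·55 ≤ 0 and hence z ≤ (1/2)[47 + √(2209 + 4·144760)] = (1/2)[47 + √581249] ≈ (1/2)(47 + 762.3969) = 404.6984.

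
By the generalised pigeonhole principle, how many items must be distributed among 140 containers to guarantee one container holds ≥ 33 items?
n = (33 − 1)·140 + 1 = 4481

By the generalised pigeonhole principle, to guarantee some box contains ≥ r objects we need more than (r − 1) · k objects total. Threshold: n = (r − 1) · k + 1. With r = 33 and k = 140: n = 32 · 140 + 1 = 4480 + 1 = 4481. For n = 4480 = 32 · 140, we can put exactly 32 objects in every box, avoiding 33 in any single one — so 4481 is tight.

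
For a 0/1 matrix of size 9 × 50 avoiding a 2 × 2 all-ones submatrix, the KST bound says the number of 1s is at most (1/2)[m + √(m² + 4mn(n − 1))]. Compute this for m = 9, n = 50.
z(9, 50; 2, 2) ≤ (1/2)[9 + √(9² + 4·9·50·49)] = (1/2)[9 + √88281] = 153.0606

Kővári–Sós–Turán: let r_1, ..., r_9 be the row sums and z = Σ r_i the total number of 1s. Each pair of columns can share at most one row with both entries 1 (else a 2×2 all-ones block appears), so Σ_i C(r_i, 2) ≤ C(50, 2) = 1225. By convexity Σ_i C(r_i, 2) ≥ 9·C(z/9, 2) = z(z − 9)/(2·9), giving z² − 9z − 9·50·49 ≤ 0 and hence z ≤ (1/2)[9 + √(81 + 4·22050)] = (1/2)[9 + √88281] ≈ (1/2)(9 + 297.1212) = 153.0606.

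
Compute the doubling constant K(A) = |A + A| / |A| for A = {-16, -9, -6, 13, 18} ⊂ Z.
K = |A + A| / |A| = 15/5 = 3

Enumerate A + A = {a + b : a, b ∈ A}. With |A| = 5, there are |A|^2 = 25 ordered sum pairs; collecting distinct values, A + A = {-32, -25, -22, -18, -15, -12, -3, 2, 4, 7, 9, 12, 26, 31, 36}, so |A + A| = 15. Thus K = 15/5 = 3. For comparison, the minimum possible |A + A| over all 5-element sets is 2·5 − 1 = 9 (so min K = 9/5), attained only by arithmetic progressions.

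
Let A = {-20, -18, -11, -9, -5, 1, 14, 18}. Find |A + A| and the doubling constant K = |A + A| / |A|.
K = |A + A| / |A| = 32/8 = 4

Enumerate A + A = {a + b : a, b ∈ A}. With |A| = 8, there are |A|^2 = 64 ordered sum pairs; collecting distinct values, A + A = {-40, -38, -36, -31, -29, -27, -25, -23, -22, -20, -19, -18, -17, -16, -14, -10, -8, -6, -4, -2, 0, 2, 3, 5, 7, 9, 13, 15, 19, 28, 32, 36}, so |A + A| = 32. Thus K = 32/8 = 4. For comparison, the minimum possible |A + A| over all 8-element sets is 2·8 − 1 = 15 (so min K = 15/8), attained only by arithmetic progressions.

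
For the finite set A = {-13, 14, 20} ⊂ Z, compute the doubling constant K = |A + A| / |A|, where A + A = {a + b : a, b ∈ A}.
K = |A + A| / |A| = 6/3 = 2

Enumerate A + A = {a + b : a, b ∈ A}. With |A| = 3, there are |A|^2 = 9 ordered sum pairs; collecting distinct values, A + A = {-26, 1, 7, 28, 34, 40}, so |A + A| = 6. Thus K = 6/3 = 2. For comparison, the minimum possible |A + A| over all 3-element sets is 2·3 − 1 = 5 (so min K = 5/3), attained only by arithmetic progressions.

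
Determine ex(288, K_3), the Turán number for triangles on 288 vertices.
ex(288, K_3) = ⌊288^2/4⌋ = 20736

Mantel (1907): a triangle-free graph on n vertices has at most ⌊n^2/4⌋ edges, with equality for the complete bipartite graph K_{⌊n/2⌋, ⌈n/2⌉}. For n = 288: ⌊288^2/4⌋ = ⌊82944/4⌋ = 20736. The extremal graph is K_{144, 144}, which has 144·144 = 20736 edges.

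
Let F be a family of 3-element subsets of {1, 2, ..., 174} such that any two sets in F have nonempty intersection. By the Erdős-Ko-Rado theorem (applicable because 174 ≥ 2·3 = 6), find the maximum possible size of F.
max |F| = C(173, 2) = 14878

Erdős-Ko-Rado (1961): when n ≥ 2k, max |F| = C(n−1, k−1). The bound is attained by the star {A : i ∈ A} for any fixed i ∈ [n]. Here C(174−1, 3−1) = C(173, 2) = 14878.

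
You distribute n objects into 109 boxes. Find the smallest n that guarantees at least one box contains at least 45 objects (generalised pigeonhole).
n = (45 − 1)·109 + 1 = 4797

By the generalised pigeonhole principle, to guarantee some box contains ≥ r objects we need more than (r − 1) · k objects total. Threshold: n = (r − 1) · k + 1. With r = 45 and k = 109: n = 44 · 109 + 1 = 4796 + 1 = 4797. For n = 4796 = 44 · 109, we can put exactly 44 objects in every box, avoiding 45 in any single one — so 4797 is tight.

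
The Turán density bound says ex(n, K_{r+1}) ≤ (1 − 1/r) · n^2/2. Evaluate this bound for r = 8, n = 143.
Turán density bound = (7/8) · 143^2/2 = 143143/16 ≈ 8946.4375

Turán's theorem: ex(n, K_{r+1}) is achieved by the complete r-partite Turán graph T(n, r) with parts as balanced as possible, and is at most (1 − 1/r) · n^2/2. For r = 8, n = 143: the density bound is (7/8) · 20449/2 = 143143/16 ≈ 8946.4375. The integer-valued extremum is e(T(143, 8)) = 8946, which is strictly less than the density bound 143143/16 since 8 ∤ 143 (the parts of T(143, 8) cannot all be equal).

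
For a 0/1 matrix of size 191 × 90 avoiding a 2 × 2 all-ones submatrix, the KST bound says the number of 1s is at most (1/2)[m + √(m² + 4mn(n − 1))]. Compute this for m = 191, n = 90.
z(191, 90; 2, 2) ≤ (1/2)[191 + √(191² + 4·191·90·89)] = (1/2)[191 + √6156121] = 1336.0766

Kővári–Sós–Turán: let r_1, ..., r_191 be the row sums and z = Σ r_i the total number of 1s. Each pair of columns can share at most one row with both entries 1 (else a 2×2 all-ones block appears), so Σ_i C(r_i, 2) ≤ C(90, 2) = 4005. By convexity Σ_i C(r_i, 2) ≥ 191·C(z/191, 2) = z(z − 191)/(2·191), giving z² − 191z − 191·90·89 ≤ 0 and hence z ≤ (1/2)[191 + √(36481 + 4·1529910)] = (1/2)[191 + √6156121] ≈ (1/2)(191 + 2481.1532) = 1336.0766.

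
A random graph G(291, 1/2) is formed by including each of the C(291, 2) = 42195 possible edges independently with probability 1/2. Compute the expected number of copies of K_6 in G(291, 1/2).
E[# K_6] = C(291, 6) · (1/2)^C(6, 2) = 800749637688 / 2^15 = 100093704711/4096 ≈ 24436939.626709

For each 6-subset S of vertices (there are C(291, 6) = 800749637688 such S), let X_S = 1 if S induces a K_6 (all C(6, 2) = 15 edges present). Then P(X_S = 1) = (1/2)^15 = 1/32768. By linearity of expectation, E[# K_6] = C(291, 6) · (1/2)^15 = 800749637688 / 32768 = 100093704711/4096 ≈ 24436939.626709.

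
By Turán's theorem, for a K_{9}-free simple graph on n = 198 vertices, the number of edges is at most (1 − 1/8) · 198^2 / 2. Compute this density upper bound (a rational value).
Turán density bound = (7/8) · 198^2/2 = 68607/4 ≈ 17151.75

Turán's theorem: ex(n, K_{r+1}) is achieved by the complete r-partite Turán graph T(n, r) with parts as balanced as possible, and is at most (1 − 1/r) · n^2/2. For r = 8, n = 198: the density bound is (7/8) · 39204/2 = 68607/4 ≈ 17151.75. The integer-valued extremum is e(T(198, 8)) = 17151, which is strictly less than the density bound 68607/4 since 8 ∤ 198 (the parts of T(198, 8) cannot all be equal).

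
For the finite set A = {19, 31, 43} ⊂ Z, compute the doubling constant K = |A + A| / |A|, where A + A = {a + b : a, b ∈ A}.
K = |A + A| / |A| = 5/3

Enumerate A + A = {a + b : a, b ∈ A}. With |A| = 3, there are |A|^2 = 9 ordered sum pairs; collecting distinct values, A + A = {38, 50, 62, 74, 86}, so |A + A| = 5. Thus K = 5/3. Here |A + A| = 2|A| − 1 = 5, the minimum possible — so K = 5/3 is minimal, which holds iff A is an arithmetic progression.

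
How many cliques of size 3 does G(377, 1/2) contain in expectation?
E[# K_3] = C(377, 3) · (1/2)^C(3, 2) = 8859500 / 2^3 = 2214875/2 = 1107437.5

For each 3-subset S of vertices (there are C(377, 3) = 8859500 such S), let X_S = 1 if S induces a K_3 (all C(3, 2) = 3 edges present). Then P(X_S = 1) = (1/2)^3 = 1/8. By linearity of expectation, E[# K_3] = C(377, 3) · (1/2)^3 = 8859500 / 8 = 2214875/2 = 1107437.5.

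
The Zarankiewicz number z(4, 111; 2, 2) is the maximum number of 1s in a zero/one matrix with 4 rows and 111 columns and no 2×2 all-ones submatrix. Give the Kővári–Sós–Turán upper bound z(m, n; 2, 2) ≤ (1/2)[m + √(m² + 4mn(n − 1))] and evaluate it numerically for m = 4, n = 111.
z(4, 111; 2, 2) ≤ (1/2)[4 + √(4² + 4·4·111·110)] = (1/2)[4 + √195376] = 223.0068

Kővári–Sós–Turán: let r_1, ..., r_4 be the row sums and z = Σ r_i the total number of 1s. Each pair of columns can share at most one row with both entries 1 (else a 2×2 all-ones block appears), so Σ_i C(r_i, 2) ≤ C(111, 2) = 6105. By convexity Σ_i C(r_i, 2) ≥ 4·C(z/4, 2) = z(z − 4)/(2·4), giving z² − 4z − 4·111·110 ≤ 0 and hence z ≤ (1/2)[4 + √(16 + 4·48840)] = (1/2)[4 + √195376] ≈ (1/2)(4 + 442.0136) = 223.0068.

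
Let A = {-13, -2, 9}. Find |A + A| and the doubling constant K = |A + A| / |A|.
K = |A + A| / |A| = 5/3

Enumerate A + A = {a + b : a, b ∈ A}. With |A| = 3, there are |A|^2 = 9 ordered sum pairs; collecting distinct values, A + A = {-26, -15, -4, 7, 18}, so |A + A| = 5. Thus K = 5/3. Here |A + A| = 2|A| − 1 = 5, the minimum possible — so K = 5/3 is minimal, which holds iff A is an arithmetic progression.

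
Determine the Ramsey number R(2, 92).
R(2, 92) = 92

R(2, k) = k for all k ≥ 2: in a 2-colouring of K_k, either some edge is red (a red K_2) or all edges are blue (a blue K_k). And K_{91} coloured all-blue has no blue K_92, so R(2, 92) > 91. Hence R(2, 92) = 92.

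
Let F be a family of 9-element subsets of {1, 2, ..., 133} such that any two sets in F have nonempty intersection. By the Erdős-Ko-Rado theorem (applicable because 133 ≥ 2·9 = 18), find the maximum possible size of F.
max |F| = C(132, 8) = 1841416434000

The Erdős-Ko-Rado theorem states: for n ≥ 2k, an intersecting family of k-subsets of an n-element set has size at most C(n − 1, k − 1), with equality for 'star' families {A ⊆ [n] : |A| = k, i ∈ A} (fix an element i). For n = 133, k = 9: C(132, 8) = 1841416434000.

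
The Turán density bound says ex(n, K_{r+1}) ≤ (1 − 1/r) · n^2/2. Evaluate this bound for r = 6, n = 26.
Turán density bound = (5/6) · 26^2/2 = 845/3 ≈ 281.6667

Turán's theorem: ex(n, K_{r+1}) is achieved by the complete r-partite Turán graph T(n, r) with parts as balanced as possible, and is at most (1 − 1/r) · n^2/2. For r = 6, n = 26: the density bound is (5/6) · 676/2 = 845/3 ≈ 281.6667. The integer-valued extremum is e(T(26, 6)) = 281, which is strictly less than the density bound 845/3 since 6 ∤ 26 (the parts of T(26, 6) cannot all be equal).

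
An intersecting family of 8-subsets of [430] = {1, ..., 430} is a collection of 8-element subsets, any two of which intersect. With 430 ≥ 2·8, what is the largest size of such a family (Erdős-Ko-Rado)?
max |F| = C(429, 7) = 505129989052260

Erdős-Ko-Rado (1961): when n ≥ 2k, max |F| = C(n−1, k−1). The bound is attained by the star {A : i ∈ A} for any fixed i ∈ [n]. Here C(430−1, 8−1) = C(429, 7) = 505129989052260.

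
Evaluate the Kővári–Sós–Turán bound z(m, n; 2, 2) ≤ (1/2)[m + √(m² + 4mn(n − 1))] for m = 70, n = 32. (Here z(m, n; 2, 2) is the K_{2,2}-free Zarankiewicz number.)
z(70, 32; 2, 2) ≤ (1/2)[70 + √(70² + 4·70·32·31)] = (1/2)[70 + √282660] = 300.8289

Kővári–Sós–Turán: let r_1, ..., r_70 be the row sums and z = Σ r_i the total number of 1s. Each pair of columns can share at most one row with both entries 1 (else a 2×2 all-ones block appears), so Σ_i C(r_i, 2) ≤ C(32, 2) = 496. By convexity Σ_i C(r_i, 2) ≥ 70·C(z/70, 2) = z(z − 70)/(2·70), giving z² − 70z − 70·32·31 ≤ 0 and hence z ≤ (1/2)[70 + √(4900 + 4·69440)] = (1/2)[70 + √282660] ≈ (1/2)(70 + 531.6578) = 300.8289.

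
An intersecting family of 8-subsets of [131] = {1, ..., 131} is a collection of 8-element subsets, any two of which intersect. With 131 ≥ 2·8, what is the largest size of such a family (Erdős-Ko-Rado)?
max |F| = C(130, 7) = 105637584000

Erdős-Ko-Rado (1961): when n ≥ 2k, max |F| = C(n−1, k−1). The bound is attained by the star {A : i ∈ A} for any fixed i ∈ [n]. Here C(131−1, 8−1) = C(130, 7) = 105637584000.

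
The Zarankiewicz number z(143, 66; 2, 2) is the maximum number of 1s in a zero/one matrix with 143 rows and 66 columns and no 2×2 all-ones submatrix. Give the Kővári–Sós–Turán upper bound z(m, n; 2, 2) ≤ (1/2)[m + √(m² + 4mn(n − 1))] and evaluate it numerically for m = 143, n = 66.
z(143, 66; 2, 2) ≤ (1/2)[143 + √(143² + 4·143·66·65)] = (1/2)[143 + √2474329] = 858

Kővári–Sós–Turán: let r_1, ..., r_143 be the row sums and z = Σ r_i the total number of 1s. Each pair of columns can share at most one row with both entries 1 (else a 2×2 all-ones block appears), so Σ_i C(r_i, 2) ≤ C(66, 2) = 2145. By convexity Σ_i C(r_i, 2) ≥ 143·C(z/143, 2) = z(z − 143)/(2·143), giving z² − 143z − 143·66·65 ≤ 0 and hence z ≤ (1/2)[143 + √(20449 + 4·613470)] = (1/2)[143 + √2474329] ≈ (1/2)(143 + 1573) = 858.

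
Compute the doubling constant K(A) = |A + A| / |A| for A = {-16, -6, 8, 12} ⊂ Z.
K = |A + A| / |A| = 10/4 = 5/2

Enumerate A + A = {a + b : a, b ∈ A}. With |A| = 4, there are |A|^2 = 16 ordered sum pairs; collecting distinct values, A + A = {-32, -22, -12, -8, -4, 2, 6, 16, 20, 24}, so |A + A| = 10. Thus K = 10/4 = 5/2. For comparison, the minimum possible |A + A| over all 4-element sets is 2·4 − 1 = 7 (so min K = 7/4), attained only by arithmetic progressions.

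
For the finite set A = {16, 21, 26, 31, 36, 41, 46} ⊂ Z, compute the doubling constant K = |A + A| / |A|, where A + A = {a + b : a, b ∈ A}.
K = |A + A| / |A| = 13/7

Enumerate A + A = {a + b : a, b ∈ A}. With |A| = 7, there are |A|^2 = 49 ordered sum pairs; collecting distinct values, A + A = {32, 37, 42, 47, 52, 57, 62, 67, 72, 77, 82, 87, 92}, so |A + A| = 13. Thus K = 13/7. Here |A + A| = 2|A| − 1 = 13, the minimum possible — so K = 13/7 is minimal, which holds iff A is an arithmetic progression.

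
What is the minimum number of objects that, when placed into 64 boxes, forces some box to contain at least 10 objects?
n = (10 − 1)·64 + 1 = 577

By the generalised pigeonhole principle, to guarantee some box contains ≥ r objects we need more than (r − 1) · k objects total. Threshold: n = (r − 1) · k + 1. With r = 10 and k = 64: n = 9 · 64 + 1 = 576 + 1 = 577. For n = 576 = 9 · 64, we can put exactly 9 objects in every box, avoiding 10 in any single one — so 577 is tight.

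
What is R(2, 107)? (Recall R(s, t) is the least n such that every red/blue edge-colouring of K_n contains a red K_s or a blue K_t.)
R(2, 107) = 107

R(2, k) = k for all k ≥ 2: in a 2-colouring of K_k, either some edge is red (a red K_2) or all edges are blue (a blue K_k). And K_{106} coloured all-blue has no blue K_107, so R(2, 107) > 106. Hence R(2, 107) = 107.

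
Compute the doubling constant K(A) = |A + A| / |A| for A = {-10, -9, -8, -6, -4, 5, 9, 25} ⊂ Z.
K = |A + A| / |A| = 30/8 = 15/4

Enumerate A + A = {a + b : a, b ∈ A}. With |A| = 8, there are |A|^2 = 64 ordered sum pairs; collecting distinct values, A + A = {-20, -19, -18, -17, -16, -15, -14, -13, -12, -10, -8, -5, -4, -3, -1, 0, 1, 3, 5, 10, 14, 15, 16, 17, 18, 19, 21, 30, 34, 50}, so |A + A| = 30. Thus K = 30/8 = 15/4. For comparison, the minimum possible |A + A| over all 8-element sets is 2·8 − 1 = 15 (so min K = 15/8), attained only by arithmetic progressions.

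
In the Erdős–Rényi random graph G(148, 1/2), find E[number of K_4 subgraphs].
E[# K_4] = C(148, 4) · (1/2)^C(4, 2) = 19190605 / 2^6 = 299853.203125

For each 4-subset S of vertices (there are C(148, 4) = 19190605 such S), let X_S = 1 if S induces a K_4 (all C(4, 2) = 6 edges present). Then P(X_S = 1) = (1/2)^6 = 1/64. By linearity of expectation, E[# K_4] = C(148, 4) · (1/2)^6 = 19190605 / 64 = 299853.203125.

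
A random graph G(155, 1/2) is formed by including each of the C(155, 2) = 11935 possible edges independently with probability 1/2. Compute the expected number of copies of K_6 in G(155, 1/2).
E[# K_6] = C(155, 6) · (1/2)^C(6, 2) = 17463172650 / 2^15 = 8731586325/16384 ≈ 532933.735657

For each 6-subset S of vertices (there are C(155, 6) = 17463172650 such S), let X_S = 1 if S induces a K_6 (all C(6, 2) = 15 edges present). Then P(X_S = 1) = (1/2)^15 = 1/32768. By linearity of expectation, E[# K_6] = C(155, 6) · (1/2)^15 = 17463172650 / 32768 = 8731586325/16384 ≈ 532933.735657.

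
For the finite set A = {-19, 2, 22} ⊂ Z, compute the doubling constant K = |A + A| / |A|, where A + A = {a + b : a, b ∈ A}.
K = |A + A| / |A| = 6/3 = 2

Enumerate A + A = {a + b : a, b ∈ A}. With |A| = 3, there are |A|^2 = 9 ordered sum pairs; collecting distinct values, A + A = {-38, -17, 3, 4, 24, 44}, so |A + A| = 6. Thus K = 6/3 = 2. For comparison, the minimum possible |A + A| over all 3-element sets is 2·3 − 1 = 5 (so min K = 5/3), attained only by arithmetic progressions.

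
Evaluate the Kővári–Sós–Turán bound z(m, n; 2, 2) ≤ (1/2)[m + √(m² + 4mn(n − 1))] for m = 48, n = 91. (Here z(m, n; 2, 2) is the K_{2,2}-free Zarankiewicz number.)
z(48, 91; 2, 2) ≤ (1/2)[48 + √(48² + 4·48·91·90)] = (1/2)[48 + √1574784] = 651.452

Kővári–Sós–Turán: let r_1, ..., r_48 be the row sums and z = Σ r_i the total number of 1s. Each pair of columns can share at most one row with both entries 1 (else a 2×2 all-ones block appears), so Σ_i C(r_i, 2) ≤ C(91, 2) = 4095. By convexity Σ_i C(r_i, 2) ≥ 48·C(z/48, 2) = z(z − 48)/(2·48), giving z² − 48z − 48·91·90 ≤ 0 and hence z ≤ (1/2)[48 + √(2304 + 4·393120)] = (1/2)[48 + √1574784] ≈ (1/2)(48 + 1254.904) = 651.452.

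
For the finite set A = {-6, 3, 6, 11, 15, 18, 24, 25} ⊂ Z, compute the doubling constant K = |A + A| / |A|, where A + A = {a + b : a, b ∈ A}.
K = |A + A| / |A| = 30/8 = 15/4

Enumerate A + A = {a + b : a, b ∈ A}. With |A| = 8, there are |A|^2 = 64 ordered sum pairs; collecting distinct values, A + A = {-12, -3, 0, 5, 6, 9, 12, 14, 17, 18, 19, 21, 22, 24, 26, 27, 28, 29, 30, 31, 33, 35, 36, 39, 40, 42, 43, 48, 49, 50}, so |A + A| = 30. Thus K = 30/8 = 15/4. For comparison, the minimum possible |A + A| over all 8-element sets is 2·8 − 1 = 15 (so min K = 15/8), attained only by arithmetic progressions.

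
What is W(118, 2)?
W(118, 2) = 118 + 1 = 119

A 2-term AP is any pair of integers, so a monochromatic 2-AP exists iff some colour is used at least twice. With 118 colours, the colouring i ↦ i on {1, ..., 118} uses each colour once, avoiding any monochromatic pair, so W(118, 2) > 118. For {1, ..., 119}, pigeonhole forces two integers of the same colour, which form a monochromatic 2-AP. Hence W(118, 2) = 119.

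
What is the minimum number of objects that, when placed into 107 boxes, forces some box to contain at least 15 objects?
n = (15 − 1)·107 + 1 = 1499

By the generalised pigeonhole principle, to guarantee some box contains ≥ r objects we need more than (r − 1) · k objects total. Threshold: n = (r − 1) · k + 1. With r = 15 and k = 107: n = 14 · 107 + 1 = 1498 + 1 = 1499. For n = 1498 = 14 · 107, we can put exactly 14 objects in every box, avoiding 15 in any single one — so 1499 is tight.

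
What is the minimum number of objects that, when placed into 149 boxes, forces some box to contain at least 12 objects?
n = (12 − 1)·149 + 1 = 1640

By the generalised pigeonhole principle, to guarantee some box contains ≥ r objects we need more than (r − 1) · k objects total. Threshold: n = (r − 1) · k + 1. With r = 12 and k = 149: n = 11 · 149 + 1 = 1639 + 1 = 1640. For n = 1639 = 11 · 149, we can put exactly 11 objects in every box, avoiding 12 in any single one — so 1640 is tight.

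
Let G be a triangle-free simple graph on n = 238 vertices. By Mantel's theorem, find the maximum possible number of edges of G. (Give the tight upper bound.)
ex(238, K_3) = ⌊238^2/4⌋ = 14161

Mantel (1907): a triangle-free graph on n vertices has at most ⌊n^2/4⌋ edges, with equality for the complete bipartite graph K_{⌊n/2⌋, ⌈n/2⌉}. For n = 238: ⌊238^2/4⌋ = ⌊56644/4⌋ = 14161. The extremal graph is K_{119, 119}, which has 119·119 = 14161 edges.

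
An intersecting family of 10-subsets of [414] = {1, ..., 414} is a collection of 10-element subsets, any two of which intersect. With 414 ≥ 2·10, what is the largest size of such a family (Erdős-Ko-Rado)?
max |F| = C(413, 9) = 882406808776026765

The Erdős-Ko-Rado theorem states: for n ≥ 2k, an intersecting family of k-subsets of an n-element set has size at most C(n − 1, k − 1), with equality for 'star' families {A ⊆ [n] : |A| = k, i ∈ A} (fix an element i). For n = 414, k = 10: C(413, 9) = 882406808776026765.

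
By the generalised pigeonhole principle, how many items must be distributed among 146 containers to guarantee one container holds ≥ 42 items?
n = (42 − 1)·146 + 1 = 5987

By the generalised pigeonhole principle, to guarantee some box contains ≥ r objects we need more than (r − 1) · k objects total. Threshold: n = (r − 1) · k + 1. With r = 42 and k = 146: n = 41 · 146 + 1 = 5986 + 1 = 5987. For n = 5986 = 41 · 146, we can put exactly 41 objects in every box, avoiding 42 in any single one — so 5987 is tight.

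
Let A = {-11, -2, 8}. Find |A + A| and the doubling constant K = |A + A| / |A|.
K = |A + A| / |A| = 6/3 = 2

Enumerate A + A = {a + b : a, b ∈ A}. With |A| = 3, there are |A|^2 = 9 ordered sum pairs; collecting distinct values, A + A = {-22, -13, -4, -3, 6, 16}, so |A + A| = 6. Thus K = 6/3 = 2. For comparison, the minimum possible |A + A| over all 3-element sets is 2·3 − 1 = 5 (so min K = 5/3), attained only by arithmetic progressions.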